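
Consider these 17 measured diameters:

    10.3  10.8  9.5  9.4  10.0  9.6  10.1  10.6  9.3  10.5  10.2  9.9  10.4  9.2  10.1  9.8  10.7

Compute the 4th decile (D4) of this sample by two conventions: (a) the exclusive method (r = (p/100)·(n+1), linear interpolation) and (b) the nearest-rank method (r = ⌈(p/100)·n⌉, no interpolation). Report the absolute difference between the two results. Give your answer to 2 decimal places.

Sorted: 9.2, 9.3, 9.4, 9.5, 9.6, 9.8, 9.9, 10.0, 10.1, 10.1, 10.2, 10.3, 10.4, 10.5, 10.6, 10.7, 10.8.
n = 17.
(a) r = 7.2; between ranks 7 (9.9) and 8 (10.0): 9.92.
(b) the nearest-rank method: rank 7 → 9.9.
|9.92 − 9.9| = 0.02.

0.02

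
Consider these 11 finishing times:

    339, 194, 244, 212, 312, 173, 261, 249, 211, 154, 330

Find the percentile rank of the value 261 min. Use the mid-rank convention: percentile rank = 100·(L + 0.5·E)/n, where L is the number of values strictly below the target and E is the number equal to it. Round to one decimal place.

68.2

Sorted: 154, 173, 194, 211, 212, 244, 249, 261, 312, 330, 339.
Count below 261: L = 7; count equal: E = 1; n = 11.
Percentile rank = 100·(7 + 0.5·1)/11 = 100·7.5/11 = 68.18.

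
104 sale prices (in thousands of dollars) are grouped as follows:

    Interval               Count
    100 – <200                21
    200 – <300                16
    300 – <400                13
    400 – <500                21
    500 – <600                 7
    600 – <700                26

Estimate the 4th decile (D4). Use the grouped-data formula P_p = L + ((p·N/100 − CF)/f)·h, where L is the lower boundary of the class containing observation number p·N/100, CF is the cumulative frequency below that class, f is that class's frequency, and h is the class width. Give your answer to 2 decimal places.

335.38

N = 104; target position k = 40/100 · 104 = 41.6.
Cumulative frequencies: 21, 37, 50, 71, 78, 104.
Observation 41.6 falls in the class 300 – <400.
L = 300, CF = 37, f = 13, h = 100.
P40 = 300 + ((41.6 − 37)/13)·100 = 300 + 35.3846 = 335.385.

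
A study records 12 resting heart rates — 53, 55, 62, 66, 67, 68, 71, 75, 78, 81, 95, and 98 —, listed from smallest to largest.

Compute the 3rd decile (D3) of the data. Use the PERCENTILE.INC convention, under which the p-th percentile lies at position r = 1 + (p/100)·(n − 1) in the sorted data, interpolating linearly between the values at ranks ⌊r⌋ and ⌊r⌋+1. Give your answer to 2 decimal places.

n = 12.
r = 1 + (30/100)·(12 − 1) = 1 + 3.3 = 4.3.
Rank 4 is 66 and rank 5 is 67.
Interpolate: 66 + 0.3·(67 − 66) = 66 + 0.3·1 = 66.3.

66.30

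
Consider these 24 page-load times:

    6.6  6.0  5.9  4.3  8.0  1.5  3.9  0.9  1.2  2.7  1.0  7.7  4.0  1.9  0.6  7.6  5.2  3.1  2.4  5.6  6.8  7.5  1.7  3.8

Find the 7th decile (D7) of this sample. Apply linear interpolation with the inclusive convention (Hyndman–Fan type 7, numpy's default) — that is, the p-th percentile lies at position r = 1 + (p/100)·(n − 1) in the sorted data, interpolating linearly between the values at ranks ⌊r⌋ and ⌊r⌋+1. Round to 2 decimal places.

Sorted: 0.6, 0.9, 1.0, 1.2, 1.5, 1.7, 1.9, 2.4, 2.7, 3.1, 3.8, 3.9, 4.0, 4.3, 5.2, 5.6, 5.9, 6.0, 6.6, 6.8, 7.5, 7.6, 7.7, 8.0.
n = 24.
r = 1 + (70/100)·(24 − 1) = 1 + 16.1 = 17.1.
Rank 17 is 5.9 and rank 18 is 6.0.
Interpolate: 5.9 + 0.1·(6.0 − 5.9) = 5.9 + 0.1·0.1 = 5.91.

5.91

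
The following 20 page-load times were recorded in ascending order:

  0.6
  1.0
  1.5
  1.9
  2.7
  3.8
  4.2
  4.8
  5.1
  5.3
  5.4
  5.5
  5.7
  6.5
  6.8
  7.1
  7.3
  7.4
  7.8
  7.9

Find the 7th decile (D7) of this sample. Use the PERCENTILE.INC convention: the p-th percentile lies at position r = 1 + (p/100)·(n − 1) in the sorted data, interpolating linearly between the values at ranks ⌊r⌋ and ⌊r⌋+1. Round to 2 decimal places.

n = 20.
r = 1 + (70/100)·(20 − 1) = 1 + 13.3 = 14.3.
Rank 14 is 6.5 and rank 15 is 6.8.
Interpolate: 6.5 + 0.3·(6.8 − 6.5) = 6.5 + 0.3·0.3 = 6.59.

6.59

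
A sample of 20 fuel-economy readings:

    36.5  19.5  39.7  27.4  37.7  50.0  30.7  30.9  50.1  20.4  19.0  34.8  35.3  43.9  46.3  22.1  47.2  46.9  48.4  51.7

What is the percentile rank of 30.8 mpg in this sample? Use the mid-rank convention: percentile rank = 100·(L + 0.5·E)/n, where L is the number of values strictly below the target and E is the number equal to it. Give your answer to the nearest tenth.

Sorted: 19.0, 19.5, 20.4, 22.1, 27.4, 30.7, 30.9, 34.8, 35.3, 36.5, 37.7, 39.7, 43.9, 46.3, 46.9, 47.2, 48.4, 50.0, 50.1, 51.7.
Count below 30.8: L = 6; count equal: E = 0; n = 20.
Percentile rank = 100·(6 + 0.5·0)/20 = 100·6/20 = 30.

30.0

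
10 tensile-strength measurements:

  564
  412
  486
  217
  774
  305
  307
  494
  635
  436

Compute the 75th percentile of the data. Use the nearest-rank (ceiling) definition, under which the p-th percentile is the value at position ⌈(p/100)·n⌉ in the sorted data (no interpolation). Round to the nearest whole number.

564

Sorted: 217, 305, 307, 412, 436, 486, 494, 564, 635, 774.
n = 10.
Position = ⌈75/100 · 10⌉ = ⌈7.5⌉ = 8.
The value at rank 8 is 564.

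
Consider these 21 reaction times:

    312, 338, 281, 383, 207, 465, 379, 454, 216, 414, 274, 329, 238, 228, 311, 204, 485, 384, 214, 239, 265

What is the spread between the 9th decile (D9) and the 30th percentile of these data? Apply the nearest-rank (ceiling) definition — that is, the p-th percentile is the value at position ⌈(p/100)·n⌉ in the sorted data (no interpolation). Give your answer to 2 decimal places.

215.00

Sorted: 204, 207, 214, 216, 228, 238, 239, 265, 274, 281, 311, 312, 329, 338, 379, 383, 384, 414, 454, 465, 485.
n = 21.
P30: rank ⌈30/100·21⌉ = 7 → 239.
P90: rank ⌈90/100·21⌉ = 19 → 454.
Difference: 454 − 239 = 215.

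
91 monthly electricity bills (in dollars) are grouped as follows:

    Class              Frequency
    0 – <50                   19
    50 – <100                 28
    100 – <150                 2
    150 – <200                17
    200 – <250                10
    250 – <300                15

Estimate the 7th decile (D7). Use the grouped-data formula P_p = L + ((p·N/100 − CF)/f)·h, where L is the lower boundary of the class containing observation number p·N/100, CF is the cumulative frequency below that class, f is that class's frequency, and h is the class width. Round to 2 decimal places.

N = 91; target position k = 70/100 · 91 = 63.7.
Cumulative frequencies: 19, 47, 49, 66, 76, 91.
Observation 63.7 falls in the class 150 – <200.
L = 150, CF = 49, f = 17, h = 50.
P70 = 150 + ((63.7 − 49)/17)·50 = 150 + 43.2353 = 193.235.

193.24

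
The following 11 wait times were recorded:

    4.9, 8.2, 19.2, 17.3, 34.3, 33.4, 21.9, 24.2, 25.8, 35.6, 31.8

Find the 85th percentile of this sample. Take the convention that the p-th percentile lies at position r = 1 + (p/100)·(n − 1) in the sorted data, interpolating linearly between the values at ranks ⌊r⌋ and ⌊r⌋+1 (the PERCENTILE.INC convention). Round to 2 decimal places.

Sorted: 4.9, 8.2, 17.3, 19.2, 21.9, 24.2, 25.8, 31.8, 33.4, 34.3, 35.6.
n = 11.
r = 1 + (85/100)·(11 − 1) = 1 + 8.5 = 9.5.
Rank 9 is 33.4 and rank 10 is 34.3.
Interpolate: 33.4 + 0.5·(34.3 − 33.4) = 33.4 + 0.5·0.9 = 33.85.

33.85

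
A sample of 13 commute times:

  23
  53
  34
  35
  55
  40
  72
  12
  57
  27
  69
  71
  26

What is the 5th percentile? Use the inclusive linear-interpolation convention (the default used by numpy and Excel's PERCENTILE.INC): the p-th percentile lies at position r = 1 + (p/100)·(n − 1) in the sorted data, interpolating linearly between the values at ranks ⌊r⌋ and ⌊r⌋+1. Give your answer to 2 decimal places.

Sorted: 12, 23, 26, 27, 34, 35, 40, 53, 55, 57, 69, 71, 72.
n = 13.
r = 1 + (5/100)·(13 − 1) = 1 + 0.6 = 1.6.
Rank 1 is 12 and rank 2 is 23.
Interpolate: 12 + 0.6·(23 − 12) = 12 + 0.6·11 = 18.6.

18.60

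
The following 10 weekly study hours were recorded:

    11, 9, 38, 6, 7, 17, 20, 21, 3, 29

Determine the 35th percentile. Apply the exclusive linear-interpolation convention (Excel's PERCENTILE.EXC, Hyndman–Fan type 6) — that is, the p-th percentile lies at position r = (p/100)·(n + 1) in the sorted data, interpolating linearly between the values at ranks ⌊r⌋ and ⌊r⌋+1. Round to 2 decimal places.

Sorted: 3, 6, 7, 9, 11, 17, 20, 21, 29, 38.
n = 10.
r = (35/100)·(10 + 1) = 3.85.
Rank 3 is 7 and rank 4 is 9.
Interpolate: 7 + 0.85·(9 − 7) = 7 + 0.85·2 = 8.7.

8.70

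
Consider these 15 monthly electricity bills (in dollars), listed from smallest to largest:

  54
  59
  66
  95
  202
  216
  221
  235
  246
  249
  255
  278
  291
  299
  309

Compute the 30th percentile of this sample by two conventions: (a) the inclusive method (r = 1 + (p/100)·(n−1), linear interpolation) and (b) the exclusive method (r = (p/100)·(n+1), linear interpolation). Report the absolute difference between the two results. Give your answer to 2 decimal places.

n = 15.
(a) r = 5.2; between ranks 5 (202) and 6 (216): 204.8.
(b) r = 4.8; between ranks 4 (95) and 5 (202): 180.6.
|204.8 − 180.6| = 24.2.

24.20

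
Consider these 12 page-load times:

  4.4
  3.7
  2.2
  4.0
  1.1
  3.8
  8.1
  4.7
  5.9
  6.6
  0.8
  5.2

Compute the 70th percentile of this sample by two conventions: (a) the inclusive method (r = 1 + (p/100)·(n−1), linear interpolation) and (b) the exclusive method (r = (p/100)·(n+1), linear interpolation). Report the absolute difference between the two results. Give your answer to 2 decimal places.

Sorted: 0.8, 1.1, 2.2, 3.7, 3.8, 4.0, 4.4, 4.7, 5.2, 5.9, 6.6, 8.1.
n = 12.
(a) r = 8.7; between ranks 8 (4.7) and 9 (5.2): 5.05.
(b) r = 9.1; between ranks 9 (5.2) and 10 (5.9): 5.27.
|5.05 − 5.27| = 0.22.

0.22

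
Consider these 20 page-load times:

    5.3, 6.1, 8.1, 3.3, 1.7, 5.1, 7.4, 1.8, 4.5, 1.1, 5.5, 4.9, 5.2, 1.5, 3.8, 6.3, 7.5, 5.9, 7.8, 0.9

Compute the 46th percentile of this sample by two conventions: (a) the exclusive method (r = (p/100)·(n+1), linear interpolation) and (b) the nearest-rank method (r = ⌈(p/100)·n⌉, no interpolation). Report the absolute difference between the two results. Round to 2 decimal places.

Sorted: 0.9, 1.1, 1.5, 1.7, 1.8, 3.3, 3.8, 4.5, 4.9, 5.1, 5.2, 5.3, 5.5, 5.9, 6.1, 6.3, 7.4, 7.5, 7.8, 8.1.
n = 20.
(a) r = 9.66; between ranks 9 (4.9) and 10 (5.1): 5.032.
(b) the nearest-rank method: rank 10 → 5.1.
|5.032 − 5.1| = 0.068.

0.07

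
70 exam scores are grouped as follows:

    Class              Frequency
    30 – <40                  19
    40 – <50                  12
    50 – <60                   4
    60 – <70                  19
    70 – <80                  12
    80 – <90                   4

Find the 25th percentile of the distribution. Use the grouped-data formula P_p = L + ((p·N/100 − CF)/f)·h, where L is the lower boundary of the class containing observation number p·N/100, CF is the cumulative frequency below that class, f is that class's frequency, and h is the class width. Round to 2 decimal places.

N = 70; target position k = 25/100 · 70 = 17.5.
Cumulative frequencies: 19, 31, 35, 54, 66, 70.
Observation 17.5 falls in the class 30 – <40.
L = 30, CF = 0, f = 19, h = 10.
P25 = 30 + ((17.5 − 0)/19)·10 = 30 + 9.21053 = 39.2105.

39.21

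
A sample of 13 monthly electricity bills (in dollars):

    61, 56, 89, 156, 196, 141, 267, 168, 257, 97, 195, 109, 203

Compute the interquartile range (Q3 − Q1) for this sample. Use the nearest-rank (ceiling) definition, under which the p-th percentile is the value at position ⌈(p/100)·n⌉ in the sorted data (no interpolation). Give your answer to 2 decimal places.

99.00

Sorted: 56, 61, 89, 97, 109, 141, 156, 168, 195, 196, 203, 257, 267.
n = 13.
P25: rank ⌈25/100·13⌉ = 4 → 97.
P75: rank ⌈75/100·13⌉ = 10 → 196.
Difference: 196 − 97 = 99.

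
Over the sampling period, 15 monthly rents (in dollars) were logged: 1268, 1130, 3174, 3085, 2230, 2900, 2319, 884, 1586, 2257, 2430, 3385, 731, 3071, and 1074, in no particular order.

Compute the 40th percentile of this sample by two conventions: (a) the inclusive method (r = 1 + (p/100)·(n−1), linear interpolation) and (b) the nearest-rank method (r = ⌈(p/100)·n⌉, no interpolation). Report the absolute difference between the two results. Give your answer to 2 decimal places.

Sorted: 731, 884, 1074, 1130, 1268, 1586, 2230, 2257, 2319, 2430, 2900, 3071, 3085, 3174, 3385.
n = 15.
(a) r = 6.6; between ranks 6 (1586) and 7 (2230): 1972.4.
(b) the nearest-rank method: rank 6 → 1586.
|1972.4 − 1586| = 386.4.

386.40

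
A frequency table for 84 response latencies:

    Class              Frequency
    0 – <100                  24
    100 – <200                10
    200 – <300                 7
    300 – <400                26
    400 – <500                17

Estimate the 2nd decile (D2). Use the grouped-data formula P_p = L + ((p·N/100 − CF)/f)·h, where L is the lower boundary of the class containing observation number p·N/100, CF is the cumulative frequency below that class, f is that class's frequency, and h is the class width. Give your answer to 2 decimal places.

N = 84; target position k = 20/100 · 84 = 16.8.
Cumulative frequencies: 24, 34, 41, 67, 84.
Observation 16.8 falls in the class 0 – <100.
L = 0, CF = 0, f = 24, h = 100.
P20 = 0 + ((16.8 − 0)/24)·100 = 0 + 70 = 70.

70.00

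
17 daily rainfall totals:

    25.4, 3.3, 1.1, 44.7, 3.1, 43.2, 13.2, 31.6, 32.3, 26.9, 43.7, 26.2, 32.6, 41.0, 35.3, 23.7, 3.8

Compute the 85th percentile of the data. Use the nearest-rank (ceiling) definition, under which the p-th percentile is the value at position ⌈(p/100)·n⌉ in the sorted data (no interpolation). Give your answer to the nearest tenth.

43.2

Sorted: 1.1, 3.1, 3.3, 3.8, 13.2, 23.7, 25.4, 26.2, 26.9, 31.6, 32.3, 32.6, 35.3, 41.0, 43.2, 43.7, 44.7.
n = 17.
Position = ⌈85/100 · 17⌉ = ⌈14.45⌉ = 15.
The value at rank 15 is 43.2.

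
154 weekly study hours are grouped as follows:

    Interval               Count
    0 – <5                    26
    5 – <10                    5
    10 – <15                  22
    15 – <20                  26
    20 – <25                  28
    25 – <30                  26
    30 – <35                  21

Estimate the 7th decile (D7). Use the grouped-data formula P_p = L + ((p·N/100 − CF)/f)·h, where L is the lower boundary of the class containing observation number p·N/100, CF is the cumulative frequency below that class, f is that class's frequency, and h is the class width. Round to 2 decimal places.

N = 154; target position k = 70/100 · 154 = 107.8.
Cumulative frequencies: 26, 31, 53, 79, 107, 133, 154.
Observation 107.8 falls in the class 25 – <30.
L = 25, CF = 107, f = 26, h = 5.
P70 = 25 + ((107.8 − 107)/26)·5 = 25 + 0.153846 = 25.1538.

25.15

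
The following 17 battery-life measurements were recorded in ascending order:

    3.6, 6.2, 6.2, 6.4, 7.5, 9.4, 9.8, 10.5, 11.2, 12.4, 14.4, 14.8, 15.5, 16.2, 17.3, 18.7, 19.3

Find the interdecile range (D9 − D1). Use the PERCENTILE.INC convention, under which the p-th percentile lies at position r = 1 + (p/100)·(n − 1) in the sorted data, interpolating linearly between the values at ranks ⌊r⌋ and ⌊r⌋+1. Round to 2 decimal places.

11.66

n = 17.
P10: r = 2.6; ranks 2–3 are 6.2, 6.2; interpolating gives 6.2.
P90: r = 15.4; ranks 15–16 are 17.3, 18.7; interpolating gives 17.86.
Difference: 17.86 − 6.2 = 11.66.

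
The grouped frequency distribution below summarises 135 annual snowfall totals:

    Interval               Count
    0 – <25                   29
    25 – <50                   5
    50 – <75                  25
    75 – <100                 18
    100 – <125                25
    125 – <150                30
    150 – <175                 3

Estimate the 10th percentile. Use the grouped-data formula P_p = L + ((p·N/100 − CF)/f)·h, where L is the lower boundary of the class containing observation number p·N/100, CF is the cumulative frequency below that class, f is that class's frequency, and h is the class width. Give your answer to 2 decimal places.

11.64

N = 135; target position k = 10/100 · 135 = 13.5.
Cumulative frequencies: 29, 34, 59, 77, 102, 132, 135.
Observation 13.5 falls in the class 0 – <25.
L = 0, CF = 0, f = 29, h = 25.
P10 = 0 + ((13.5 − 0)/29)·25 = 0 + 11.6379 = 11.6379.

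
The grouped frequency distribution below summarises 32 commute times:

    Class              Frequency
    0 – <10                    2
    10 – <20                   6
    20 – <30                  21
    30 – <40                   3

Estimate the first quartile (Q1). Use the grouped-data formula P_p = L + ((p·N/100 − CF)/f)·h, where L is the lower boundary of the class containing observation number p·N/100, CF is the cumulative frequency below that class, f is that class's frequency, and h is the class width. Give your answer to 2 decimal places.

20.00

N = 32; target position k = 25/100 · 32 = 8.
Cumulative frequencies: 2, 8, 29, 32.
Observation 8 falls in the class 10 – <20.
L = 10, CF = 2, f = 6, h = 10.
P25 = 10 + ((8 − 2)/6)·10 = 10 + 10 = 20.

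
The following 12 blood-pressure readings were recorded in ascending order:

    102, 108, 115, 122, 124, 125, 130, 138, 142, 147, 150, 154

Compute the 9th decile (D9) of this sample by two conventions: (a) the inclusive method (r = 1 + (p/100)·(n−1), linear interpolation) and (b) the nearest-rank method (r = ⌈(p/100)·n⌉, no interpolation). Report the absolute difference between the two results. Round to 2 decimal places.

0.30

n = 12.
(a) r = 10.9; between ranks 10 (147) and 11 (150): 149.7.
(b) the nearest-rank method: rank 11 → 150.
|149.7 − 150| = 0.3.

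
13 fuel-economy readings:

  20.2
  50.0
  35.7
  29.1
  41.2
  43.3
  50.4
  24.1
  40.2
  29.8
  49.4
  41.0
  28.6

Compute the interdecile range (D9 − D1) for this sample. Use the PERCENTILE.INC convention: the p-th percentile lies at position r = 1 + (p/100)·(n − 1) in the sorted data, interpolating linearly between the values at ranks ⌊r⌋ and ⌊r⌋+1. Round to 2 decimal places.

24.88

Sorted: 20.2, 24.1, 28.6, 29.1, 29.8, 35.7, 40.2, 41.0, 41.2, 43.3, 49.4, 50.0, 50.4.
n = 13.
P10: r = 2.2; ranks 2–3 are 24.1, 28.6; interpolating gives 25.
P90: r = 11.8; ranks 11–12 are 49.4, 50.0; interpolating gives 49.88.
Difference: 49.88 − 25 = 24.88.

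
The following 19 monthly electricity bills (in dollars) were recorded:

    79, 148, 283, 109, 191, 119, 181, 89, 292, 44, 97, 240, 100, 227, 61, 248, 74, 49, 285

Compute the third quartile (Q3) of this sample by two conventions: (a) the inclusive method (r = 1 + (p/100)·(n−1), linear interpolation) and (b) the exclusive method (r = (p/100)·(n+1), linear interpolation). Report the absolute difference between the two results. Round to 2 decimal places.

Sorted: 44, 49, 61, 74, 79, 89, 97, 100, 109, 119, 148, 181, 191, 227, 240, 248, 283, 285, 292.
n = 19.
(a) r = 14.5; between ranks 14 (227) and 15 (240): 233.5.
(b) r = 15 → value at rank 15 = 240.
|233.5 − 240| = 6.5.

6.50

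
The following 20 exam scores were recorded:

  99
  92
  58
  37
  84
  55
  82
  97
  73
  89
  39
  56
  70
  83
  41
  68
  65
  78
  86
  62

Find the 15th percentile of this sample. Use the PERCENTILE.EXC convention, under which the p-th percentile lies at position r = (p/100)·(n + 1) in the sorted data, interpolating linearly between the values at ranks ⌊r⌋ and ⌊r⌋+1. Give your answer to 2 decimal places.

Sorted: 37, 39, 41, 55, 56, 58, 62, 65, 68, 70, 73, 78, 82, 83, 84, 86, 89, 92, 97, 99.
n = 20.
r = (15/100)·(20 + 1) = 3.15.
Rank 3 is 41 and rank 4 is 55.
Interpolate: 41 + 0.15·(55 − 41) = 41 + 0.15·14 = 43.1.

43.10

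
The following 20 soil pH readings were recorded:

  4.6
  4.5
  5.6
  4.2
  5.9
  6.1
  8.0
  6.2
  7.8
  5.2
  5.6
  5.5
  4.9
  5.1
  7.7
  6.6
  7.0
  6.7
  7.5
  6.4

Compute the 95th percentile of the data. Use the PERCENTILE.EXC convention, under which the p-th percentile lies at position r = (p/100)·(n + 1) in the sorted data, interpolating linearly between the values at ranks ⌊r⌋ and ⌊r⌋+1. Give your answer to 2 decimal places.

Sorted: 4.2, 4.5, 4.6, 4.9, 5.1, 5.2, 5.5, 5.6, 5.6, 5.9, 6.1, 6.2, 6.4, 6.6, 6.7, 7.0, 7.5, 7.7, 7.8, 8.0.
n = 20.
r = (95/100)·(20 + 1) = 19.95.
Rank 19 is 7.8 and rank 20 is 8.0.
Interpolate: 7.8 + 0.95·(8.0 − 7.8) = 7.8 + 0.95·0.2 = 7.99.

7.99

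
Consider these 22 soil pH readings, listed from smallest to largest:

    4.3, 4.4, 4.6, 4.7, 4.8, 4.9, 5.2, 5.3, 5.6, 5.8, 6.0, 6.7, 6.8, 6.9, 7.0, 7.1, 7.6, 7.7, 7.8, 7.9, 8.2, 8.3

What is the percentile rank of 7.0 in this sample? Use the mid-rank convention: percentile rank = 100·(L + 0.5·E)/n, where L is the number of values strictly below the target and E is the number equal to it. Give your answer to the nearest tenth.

Count below 7.0: L = 14; count equal: E = 1; n = 22.
Percentile rank = 100·(14 + 0.5·1)/22 = 100·14.5/22 = 65.91.

65.9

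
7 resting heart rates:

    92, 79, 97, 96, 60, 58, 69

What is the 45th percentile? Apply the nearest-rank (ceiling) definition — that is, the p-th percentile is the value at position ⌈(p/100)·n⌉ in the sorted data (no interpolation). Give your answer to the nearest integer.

79

Sorted: 58, 60, 69, 79, 92, 96, 97.
n = 7.
Position = ⌈45/100 · 7⌉ = ⌈3.15⌉ = 4.
The value at rank 4 is 79.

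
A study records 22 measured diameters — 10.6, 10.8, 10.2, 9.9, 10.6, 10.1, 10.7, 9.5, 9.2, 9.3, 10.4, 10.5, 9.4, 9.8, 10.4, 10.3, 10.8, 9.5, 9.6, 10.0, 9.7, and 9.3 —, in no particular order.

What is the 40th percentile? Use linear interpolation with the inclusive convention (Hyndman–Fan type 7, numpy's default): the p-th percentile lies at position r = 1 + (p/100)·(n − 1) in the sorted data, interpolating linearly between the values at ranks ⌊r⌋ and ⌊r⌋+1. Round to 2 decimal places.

Sorted: 9.2, 9.3, 9.3, 9.4, 9.5, 9.5, 9.6, 9.7, 9.8, 9.9, 10.0, 10.1, 10.2, 10.3, 10.4, 10.4, 10.5, 10.6, 10.6, 10.7, 10.8, 10.8.
n = 22.
r = 1 + (40/100)·(22 − 1) = 1 + 8.4 = 9.4.
Rank 9 is 9.8 and rank 10 is 9.9.
Interpolate: 9.8 + 0.4·(9.9 − 9.8) = 9.8 + 0.4·0.1 = 9.84.

9.84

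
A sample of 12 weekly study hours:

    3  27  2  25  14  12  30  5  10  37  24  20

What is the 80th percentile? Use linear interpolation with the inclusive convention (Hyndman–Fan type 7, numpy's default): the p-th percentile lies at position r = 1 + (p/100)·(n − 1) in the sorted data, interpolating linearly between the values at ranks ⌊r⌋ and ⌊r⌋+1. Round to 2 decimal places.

Sorted: 2, 3, 5, 10, 12, 14, 20, 24, 25, 27, 30, 37.
n = 12.
r = 1 + (80/100)·(12 − 1) = 1 + 8.8 = 9.8.
Rank 9 is 25 and rank 10 is 27.
Interpolate: 25 + 0.8·(27 − 25) = 25 + 0.8·2 = 26.6.

26.60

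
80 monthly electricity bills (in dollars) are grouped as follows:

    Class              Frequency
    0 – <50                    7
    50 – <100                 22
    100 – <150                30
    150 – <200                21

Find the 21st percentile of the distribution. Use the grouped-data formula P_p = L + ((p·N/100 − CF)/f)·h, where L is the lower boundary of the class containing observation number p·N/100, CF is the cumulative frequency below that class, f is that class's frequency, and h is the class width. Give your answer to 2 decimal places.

N = 80; target position k = 21/100 · 80 = 16.8.
Cumulative frequencies: 7, 29, 59, 80.
Observation 16.8 falls in the class 50 – <100.
L = 50, CF = 7, f = 22, h = 50.
P21 = 50 + ((16.8 − 7)/22)·50 = 50 + 22.2727 = 72.2727.

72.27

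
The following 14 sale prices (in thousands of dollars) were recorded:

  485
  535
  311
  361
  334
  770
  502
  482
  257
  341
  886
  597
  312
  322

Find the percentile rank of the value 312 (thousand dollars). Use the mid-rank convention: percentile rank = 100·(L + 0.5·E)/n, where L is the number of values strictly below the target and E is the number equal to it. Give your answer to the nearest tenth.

17.9

Sorted: 257, 311, 312, 322, 334, 341, 361, 482, 485, 502, 535, 597, 770, 886.
Count below 312: L = 2; count equal: E = 1; n = 14.
Percentile rank = 100·(2 + 0.5·1)/14 = 100·2.5/14 = 17.86.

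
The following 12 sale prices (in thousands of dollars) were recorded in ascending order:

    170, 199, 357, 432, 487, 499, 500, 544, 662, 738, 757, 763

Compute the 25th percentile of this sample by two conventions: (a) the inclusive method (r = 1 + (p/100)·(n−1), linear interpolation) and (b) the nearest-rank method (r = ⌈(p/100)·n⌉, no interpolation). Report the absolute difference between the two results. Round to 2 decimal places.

56.25

n = 12.
(a) r = 3.75; between ranks 3 (357) and 4 (432): 413.25.
(b) the nearest-rank method: rank 3 → 357.
|413.25 − 357| = 56.25.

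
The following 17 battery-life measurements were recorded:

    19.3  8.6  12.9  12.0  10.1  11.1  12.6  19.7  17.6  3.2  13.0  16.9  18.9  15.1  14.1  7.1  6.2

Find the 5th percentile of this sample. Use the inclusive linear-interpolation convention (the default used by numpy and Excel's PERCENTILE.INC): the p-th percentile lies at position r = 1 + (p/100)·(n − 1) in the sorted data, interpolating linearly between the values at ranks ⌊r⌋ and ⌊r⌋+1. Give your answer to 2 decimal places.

5.60

Sorted: 3.2, 6.2, 7.1, 8.6, 10.1, 11.1, 12.0, 12.6, 12.9, 13.0, 14.1, 15.1, 16.9, 17.6, 18.9, 19.3, 19.7.
n = 17.
r = 1 + (5/100)·(17 − 1) = 1 + 0.8 = 1.8.
Rank 1 is 3.2 and rank 2 is 6.2.
Interpolate: 3.2 + 0.8·(6.2 − 3.2) = 3.2 + 0.8·3 = 5.6.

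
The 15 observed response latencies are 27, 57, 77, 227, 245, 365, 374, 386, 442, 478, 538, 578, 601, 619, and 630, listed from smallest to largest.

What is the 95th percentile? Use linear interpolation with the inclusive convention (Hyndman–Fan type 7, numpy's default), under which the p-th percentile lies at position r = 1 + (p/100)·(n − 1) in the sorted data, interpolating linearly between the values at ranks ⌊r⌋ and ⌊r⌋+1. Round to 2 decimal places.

622.30

n = 15.
r = 1 + (95/100)·(15 − 1) = 1 + 13.3 = 14.3.
Rank 14 is 619 and rank 15 is 630.
Interpolate: 619 + 0.3·(630 − 619) = 619 + 0.3·11 = 622.3.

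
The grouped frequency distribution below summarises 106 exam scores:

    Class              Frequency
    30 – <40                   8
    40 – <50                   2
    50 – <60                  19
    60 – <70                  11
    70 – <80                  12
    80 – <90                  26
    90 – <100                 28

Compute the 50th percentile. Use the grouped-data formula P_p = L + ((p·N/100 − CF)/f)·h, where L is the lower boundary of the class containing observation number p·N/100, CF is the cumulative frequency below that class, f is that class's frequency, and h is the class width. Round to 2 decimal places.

80.38

N = 106; target position k = 50/100 · 106 = 53.
Cumulative frequencies: 8, 10, 29, 40, 52, 78, 106.
Observation 53 falls in the class 80 – <90.
L = 80, CF = 52, f = 26, h = 10.
P50 = 80 + ((53 − 52)/26)·10 = 80 + 0.384615 = 80.3846.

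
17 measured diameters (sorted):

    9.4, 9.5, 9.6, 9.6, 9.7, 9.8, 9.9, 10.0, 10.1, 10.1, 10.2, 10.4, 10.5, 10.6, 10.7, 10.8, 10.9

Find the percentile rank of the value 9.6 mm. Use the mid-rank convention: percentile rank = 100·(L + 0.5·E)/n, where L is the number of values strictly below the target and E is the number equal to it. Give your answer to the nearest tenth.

Count below 9.6: L = 2; count equal: E = 2; n = 17.
Percentile rank = 100·(2 + 0.5·2)/17 = 100·3/17 = 17.65.

17.6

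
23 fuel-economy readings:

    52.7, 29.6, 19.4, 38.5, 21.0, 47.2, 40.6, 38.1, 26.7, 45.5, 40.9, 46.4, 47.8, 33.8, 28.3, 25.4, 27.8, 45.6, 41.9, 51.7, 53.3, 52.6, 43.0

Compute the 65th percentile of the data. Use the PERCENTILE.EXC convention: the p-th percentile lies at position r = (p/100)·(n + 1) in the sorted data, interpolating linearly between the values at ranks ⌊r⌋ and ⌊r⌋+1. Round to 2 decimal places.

Sorted: 19.4, 21.0, 25.4, 26.7, 27.8, 28.3, 29.6, 33.8, 38.1, 38.5, 40.6, 40.9, 41.9, 43.0, 45.5, 45.6, 46.4, 47.2, 47.8, 51.7, 52.6, 52.7, 53.3.
n = 23.
r = (65/100)·(23 + 1) = 15.6.
Rank 15 is 45.5 and rank 16 is 45.6.
Interpolate: 45.5 + 0.6·(45.6 − 45.5) = 45.5 + 0.6·0.1 = 45.56.

45.56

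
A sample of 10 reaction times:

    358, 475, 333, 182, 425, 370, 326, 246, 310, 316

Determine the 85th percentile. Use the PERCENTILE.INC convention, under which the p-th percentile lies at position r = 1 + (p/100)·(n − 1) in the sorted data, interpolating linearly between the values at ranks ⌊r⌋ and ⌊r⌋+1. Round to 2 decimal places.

Sorted: 182, 246, 310, 316, 326, 333, 358, 370, 425, 475.
n = 10.
r = 1 + (85/100)·(10 − 1) = 1 + 7.65 = 8.65.
Rank 8 is 370 and rank 9 is 425.
Interpolate: 370 + 0.65·(425 − 370) = 370 + 0.65·55 = 405.75.

405.75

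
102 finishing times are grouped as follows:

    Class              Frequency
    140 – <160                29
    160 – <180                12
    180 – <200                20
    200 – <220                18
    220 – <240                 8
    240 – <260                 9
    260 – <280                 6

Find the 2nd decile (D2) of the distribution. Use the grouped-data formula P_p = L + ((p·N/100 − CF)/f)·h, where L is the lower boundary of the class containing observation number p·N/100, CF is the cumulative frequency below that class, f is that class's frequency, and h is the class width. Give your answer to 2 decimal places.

N = 102; target position k = 20/100 · 102 = 20.4.
Cumulative frequencies: 29, 41, 61, 79, 87, 96, 102.
Observation 20.4 falls in the class 140 – <160.
L = 140, CF = 0, f = 29, h = 20.
P20 = 140 + ((20.4 − 0)/29)·20 = 140 + 14.069 = 154.069.

154.07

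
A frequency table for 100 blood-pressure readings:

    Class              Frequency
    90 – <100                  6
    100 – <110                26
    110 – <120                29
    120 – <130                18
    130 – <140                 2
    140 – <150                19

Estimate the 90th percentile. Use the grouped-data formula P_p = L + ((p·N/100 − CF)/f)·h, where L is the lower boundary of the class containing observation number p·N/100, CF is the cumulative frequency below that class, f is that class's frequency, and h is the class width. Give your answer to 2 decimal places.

N = 100; target position k = 90/100 · 100 = 90.
Cumulative frequencies: 6, 32, 61, 79, 81, 100.
Observation 90 falls in the class 140 – <150.
L = 140, CF = 81, f = 19, h = 10.
P90 = 140 + ((90 − 81)/19)·10 = 140 + 4.73684 = 144.737.

144.74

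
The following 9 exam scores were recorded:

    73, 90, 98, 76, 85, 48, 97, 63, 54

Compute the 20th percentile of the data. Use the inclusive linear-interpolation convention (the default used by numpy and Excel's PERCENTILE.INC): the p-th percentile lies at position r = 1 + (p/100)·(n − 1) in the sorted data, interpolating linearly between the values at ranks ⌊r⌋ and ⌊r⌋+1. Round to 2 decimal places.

59.40

Sorted: 48, 54, 63, 73, 76, 85, 90, 97, 98.
n = 9.
r = 1 + (20/100)·(9 − 1) = 1 + 1.6 = 2.6.
Rank 2 is 54 and rank 3 is 63.
Interpolate: 54 + 0.6·(63 − 54) = 54 + 0.6·9 = 59.4.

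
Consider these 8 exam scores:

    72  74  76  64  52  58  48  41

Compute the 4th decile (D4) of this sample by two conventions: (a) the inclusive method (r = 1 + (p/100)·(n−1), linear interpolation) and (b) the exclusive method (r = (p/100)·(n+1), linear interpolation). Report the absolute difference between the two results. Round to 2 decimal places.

Sorted: 41, 48, 52, 58, 64, 72, 74, 76.
n = 8.
(a) r = 3.8; between ranks 3 (52) and 4 (58): 56.8.
(b) r = 3.6; between ranks 3 (52) and 4 (58): 55.6.
|56.8 − 55.6| = 1.2.

1.20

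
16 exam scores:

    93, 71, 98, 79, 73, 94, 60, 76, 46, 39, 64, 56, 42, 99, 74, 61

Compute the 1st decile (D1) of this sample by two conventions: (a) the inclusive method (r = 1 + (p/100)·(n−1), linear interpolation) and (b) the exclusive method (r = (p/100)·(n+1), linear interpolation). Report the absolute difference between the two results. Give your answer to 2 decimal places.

2.90

Sorted: 39, 42, 46, 56, 60, 61, 64, 71, 73, 74, 76, 79, 93, 94, 98, 99.
n = 16.
(a) r = 2.5; between ranks 2 (42) and 3 (46): 44.
(b) r = 1.7; between ranks 1 (39) and 2 (42): 41.1.
|44 − 41.1| = 2.9.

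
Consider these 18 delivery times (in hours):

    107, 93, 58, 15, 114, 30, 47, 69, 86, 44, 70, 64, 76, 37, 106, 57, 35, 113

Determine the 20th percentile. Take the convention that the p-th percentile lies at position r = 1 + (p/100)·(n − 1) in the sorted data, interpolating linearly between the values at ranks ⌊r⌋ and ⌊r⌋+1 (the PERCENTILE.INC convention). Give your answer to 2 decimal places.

Sorted: 15, 30, 35, 37, 44, 47, 57, 58, 64, 69, 70, 76, 86, 93, 106, 107, 113, 114.
n = 18.
r = 1 + (20/100)·(18 − 1) = 1 + 3.4 = 4.4.
Rank 4 is 37 and rank 5 is 44.
Interpolate: 37 + 0.4·(44 − 37) = 37 + 0.4·7 = 39.8.

39.80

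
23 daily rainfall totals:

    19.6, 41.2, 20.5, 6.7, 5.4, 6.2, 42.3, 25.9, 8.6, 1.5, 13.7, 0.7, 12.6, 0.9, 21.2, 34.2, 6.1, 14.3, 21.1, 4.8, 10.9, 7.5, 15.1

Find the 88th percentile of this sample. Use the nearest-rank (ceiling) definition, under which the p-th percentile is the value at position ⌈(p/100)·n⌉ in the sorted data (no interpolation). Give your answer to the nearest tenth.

Sorted: 0.7, 0.9, 1.5, 4.8, 5.4, 6.1, 6.2, 6.7, 7.5, 8.6, 10.9, 12.6, 13.7, 14.3, 15.1, 19.6, 20.5, 21.1, 21.2, 25.9, 34.2, 41.2, 42.3.
n = 23.
Position = ⌈88/100 · 23⌉ = ⌈20.24⌉ = 21.
The value at rank 21 is 34.2.

34.2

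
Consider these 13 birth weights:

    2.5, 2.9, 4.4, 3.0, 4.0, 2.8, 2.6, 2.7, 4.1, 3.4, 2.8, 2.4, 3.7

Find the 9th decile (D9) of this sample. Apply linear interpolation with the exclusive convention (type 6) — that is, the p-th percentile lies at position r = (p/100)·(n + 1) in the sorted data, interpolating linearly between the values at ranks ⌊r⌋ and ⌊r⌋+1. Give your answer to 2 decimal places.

4.28

Sorted: 2.4, 2.5, 2.6, 2.7, 2.8, 2.8, 2.9, 3.0, 3.4, 3.7, 4.0, 4.1, 4.4.
n = 13.
r = (90/100)·(13 + 1) = 12.6.
Rank 12 is 4.1 and rank 13 is 4.4.
Interpolate: 4.1 + 0.6·(4.4 − 4.1) = 4.1 + 0.6·0.3 = 4.28.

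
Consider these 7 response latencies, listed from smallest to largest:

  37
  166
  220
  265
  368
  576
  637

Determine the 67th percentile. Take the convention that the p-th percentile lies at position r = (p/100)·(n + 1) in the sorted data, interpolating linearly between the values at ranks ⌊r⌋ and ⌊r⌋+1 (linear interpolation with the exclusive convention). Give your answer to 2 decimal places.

n = 7.
r = (67/100)·(7 + 1) = 5.36.
Rank 5 is 368 and rank 6 is 576.
Interpolate: 368 + 0.36·(576 − 368) = 368 + 0.36·208 = 442.88.

442.88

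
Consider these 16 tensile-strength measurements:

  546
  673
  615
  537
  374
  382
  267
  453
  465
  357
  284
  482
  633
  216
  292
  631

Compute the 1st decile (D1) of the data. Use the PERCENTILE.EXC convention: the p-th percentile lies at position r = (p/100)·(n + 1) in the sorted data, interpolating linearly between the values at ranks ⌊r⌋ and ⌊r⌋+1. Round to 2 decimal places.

251.70

Sorted: 216, 267, 284, 292, 357, 374, 382, 453, 465, 482, 537, 546, 615, 631, 633, 673.
n = 16.
r = (10/100)·(16 + 1) = 1.7.
Rank 1 is 216 and rank 2 is 267.
Interpolate: 216 + 0.7·(267 − 216) = 216 + 0.7·51 = 251.7.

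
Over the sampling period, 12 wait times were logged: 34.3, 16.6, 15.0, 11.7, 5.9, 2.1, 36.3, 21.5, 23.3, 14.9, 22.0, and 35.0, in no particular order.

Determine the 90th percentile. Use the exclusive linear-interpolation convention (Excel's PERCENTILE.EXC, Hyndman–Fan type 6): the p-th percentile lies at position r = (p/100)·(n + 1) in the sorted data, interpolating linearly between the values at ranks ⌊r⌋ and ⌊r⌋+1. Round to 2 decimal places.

Sorted: 2.1, 5.9, 11.7, 14.9, 15.0, 16.6, 21.5, 22.0, 23.3, 34.3, 35.0, 36.3.
n = 12.
r = (90/100)·(12 + 1) = 11.7.
Rank 11 is 35.0 and rank 12 is 36.3.
Interpolate: 35.0 + 0.7·(36.3 − 35.0) = 35.0 + 0.7·1.3 = 35.91.

35.91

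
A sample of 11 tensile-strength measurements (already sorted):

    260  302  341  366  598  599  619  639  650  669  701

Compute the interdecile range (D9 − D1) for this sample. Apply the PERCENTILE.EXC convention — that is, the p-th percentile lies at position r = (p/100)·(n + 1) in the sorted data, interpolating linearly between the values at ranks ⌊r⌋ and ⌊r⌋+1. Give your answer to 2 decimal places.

n = 11.
P10: r = 1.2; ranks 1–2 are 260, 302; interpolating gives 268.4.
P90: r = 10.8; ranks 10–11 are 669, 701; interpolating gives 694.6.
Difference: 694.6 − 268.4 = 426.2.

426.20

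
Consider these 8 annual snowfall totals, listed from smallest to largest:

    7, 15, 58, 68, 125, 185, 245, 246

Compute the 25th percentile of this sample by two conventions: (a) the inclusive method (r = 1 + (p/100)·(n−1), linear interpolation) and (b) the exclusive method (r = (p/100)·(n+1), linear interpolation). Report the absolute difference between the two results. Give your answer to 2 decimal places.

n = 8.
(a) r = 2.75; between ranks 2 (15) and 3 (58): 47.25.
(b) r = 2.25; between ranks 2 (15) and 3 (58): 25.75.
|47.25 − 25.75| = 21.5.

21.50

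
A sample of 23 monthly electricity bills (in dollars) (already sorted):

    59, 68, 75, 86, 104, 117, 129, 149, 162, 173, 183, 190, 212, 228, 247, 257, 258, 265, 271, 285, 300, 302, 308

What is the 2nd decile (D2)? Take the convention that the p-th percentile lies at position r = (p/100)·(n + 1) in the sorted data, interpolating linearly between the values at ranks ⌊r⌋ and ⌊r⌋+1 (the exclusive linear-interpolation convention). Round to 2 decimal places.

n = 23.
r = (20/100)·(23 + 1) = 4.8.
Rank 4 is 86 and rank 5 is 104.
Interpolate: 86 + 0.8·(104 − 86) = 86 + 0.8·18 = 100.4.

100.40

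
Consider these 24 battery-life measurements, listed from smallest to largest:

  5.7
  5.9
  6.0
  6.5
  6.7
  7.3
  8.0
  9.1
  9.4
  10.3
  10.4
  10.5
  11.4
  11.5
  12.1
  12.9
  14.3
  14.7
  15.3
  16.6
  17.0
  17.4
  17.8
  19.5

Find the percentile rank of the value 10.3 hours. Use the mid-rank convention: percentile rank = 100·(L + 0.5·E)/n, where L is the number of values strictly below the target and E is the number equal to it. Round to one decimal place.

39.6

Count below 10.3: L = 9; count equal: E = 1; n = 24.
Percentile rank = 100·(9 + 0.5·1)/24 = 100·9.5/24 = 39.58.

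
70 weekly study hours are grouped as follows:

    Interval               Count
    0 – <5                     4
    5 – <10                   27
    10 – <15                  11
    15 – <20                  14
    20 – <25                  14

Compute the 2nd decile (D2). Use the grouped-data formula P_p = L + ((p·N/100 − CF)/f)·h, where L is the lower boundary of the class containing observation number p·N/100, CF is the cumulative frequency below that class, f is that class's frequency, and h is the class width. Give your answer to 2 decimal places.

6.85

N = 70; target position k = 20/100 · 70 = 14.
Cumulative frequencies: 4, 31, 42, 56, 70.
Observation 14 falls in the class 5 – <10.
L = 5, CF = 4, f = 27, h = 5.
P20 = 5 + ((14 − 4)/27)·5 = 5 + 1.85185 = 6.85185.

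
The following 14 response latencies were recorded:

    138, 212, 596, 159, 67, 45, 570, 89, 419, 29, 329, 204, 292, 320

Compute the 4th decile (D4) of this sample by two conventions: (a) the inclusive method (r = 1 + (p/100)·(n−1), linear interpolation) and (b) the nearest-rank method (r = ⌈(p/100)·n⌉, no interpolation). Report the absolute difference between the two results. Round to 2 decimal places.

Sorted: 29, 45, 67, 89, 138, 159, 204, 212, 292, 320, 329, 419, 570, 596.
n = 14.
(a) r = 6.2; between ranks 6 (159) and 7 (204): 168.
(b) the nearest-rank method: rank 6 → 159.
|168 − 159| = 9.

9.00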